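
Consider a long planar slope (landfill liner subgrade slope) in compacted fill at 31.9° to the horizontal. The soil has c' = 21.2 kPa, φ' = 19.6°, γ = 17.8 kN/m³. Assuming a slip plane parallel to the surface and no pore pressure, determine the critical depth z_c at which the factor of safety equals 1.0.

Setting FS = 1.00 in FS = [c' + γz cos²β tanφ'] / [γz sinβ cosβ] and solving for z:
z = c' / [γ cosβ (FS·sinβ − cosβ·tanφ')]
  = 21.2 / [17.8·cos31.9°·(1.00·sin31.9° − cos31.9°·tan19.6°)]
  = 21.2 / [17.8·0.8490·(1.00·0.5284 − 0.8490·0.3561)]
  = 21.2 / 3.4173 = 6.204 m

z_c = 6.20 m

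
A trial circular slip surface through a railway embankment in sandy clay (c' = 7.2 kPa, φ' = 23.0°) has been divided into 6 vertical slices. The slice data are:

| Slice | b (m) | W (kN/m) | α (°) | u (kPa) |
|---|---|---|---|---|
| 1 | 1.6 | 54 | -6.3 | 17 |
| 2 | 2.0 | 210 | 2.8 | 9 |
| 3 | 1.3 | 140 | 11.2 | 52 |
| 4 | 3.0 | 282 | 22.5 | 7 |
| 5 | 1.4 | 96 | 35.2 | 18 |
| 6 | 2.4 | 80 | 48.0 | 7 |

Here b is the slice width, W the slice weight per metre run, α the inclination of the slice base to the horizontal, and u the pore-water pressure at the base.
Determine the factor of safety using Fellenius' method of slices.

FS = 1.38

Ordinary method of slices: FS = Σ[c'·Δl_i + (W_i cosα_i − u_i·Δl_i)·tanφ'] / Σ W_i sinα_i, with Δl_i = b_i / cosα_i.
Slice 1: Δl = 1.6/cos(-6.3°) = 1.610 m; N'_1 = 54·cos(-6.3°) − 17·1.610 = 26.3; c'Δl = 11.59; W sinα = -5.9
Slice 2: Δl = 2.0/cos2.8° = 2.002 m; N'_2 = 210·cos2.8° − 9·2.002 = 191.7; c'Δl = 14.42; W sinα = 10.3
Slice 3: Δl = 1.3/cos11.2° = 1.325 m; N'_3 = 140·cos11.2° − 52·1.325 = 68.4; c'Δl = 9.54; W sinα = 27.2
Slice 4: Δl = 3.0/cos22.5° = 3.247 m; N'_4 = 282·cos22.5° − 7·3.247 = 237.8; c'Δl = 23.38; W sinα = 107.9
Slice 5: Δl = 1.4/cos35.2° = 1.713 m; N'_5 = 96·cos35.2° − 18·1.713 = 47.6; c'Δl = 12.34; W sinα = 55.3
Slice 6: Δl = 2.4/cos48.0° = 3.587 m; N'_6 = 80·cos48.0° − 7·3.587 = 28.4; c'Δl = 25.82; W sinα = 59.5
Σc'Δl = 97.1 kN/m; ΣN' = 600.3 kN/m; ΣW sinα = 254.2 kN/m
Resisting = 97.1 + 600.3·tan23.0° = 97.1 + 254.8 = 351.9 kN/m
FS = 351.9 / 254.2 = 1.384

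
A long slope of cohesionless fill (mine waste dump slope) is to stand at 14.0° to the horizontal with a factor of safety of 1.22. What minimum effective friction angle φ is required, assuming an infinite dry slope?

FS = tanφ/tanβ ⇒ tanφ = FS · tanβ = 1.22 · tan14.0° = 0.3042
φ = arctan(0.3042) = 16.92°

φ = 16.9°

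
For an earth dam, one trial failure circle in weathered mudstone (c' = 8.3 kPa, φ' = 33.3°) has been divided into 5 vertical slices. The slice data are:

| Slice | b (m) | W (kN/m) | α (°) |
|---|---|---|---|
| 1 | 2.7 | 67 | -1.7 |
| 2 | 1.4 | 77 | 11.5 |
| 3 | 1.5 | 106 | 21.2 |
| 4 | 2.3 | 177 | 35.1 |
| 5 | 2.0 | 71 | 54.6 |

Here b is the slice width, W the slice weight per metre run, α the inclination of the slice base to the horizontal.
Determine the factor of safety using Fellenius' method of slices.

FS = 1.80

Ordinary method of slices: FS = Σ[c'·Δl_i + (W_i cosα_i)·tanφ'] / Σ W_i sinα_i, with Δl_i = b_i / cosα_i.
Slice 1: Δl = 2.7/cos(-1.7°) = 2.701 m; N'_1 = 67·cos(-1.7°) = 67.0; c'Δl = 22.42; W sinα = -2.0
Slice 2: Δl = 1.4/cos11.5° = 1.429 m; N'_2 = 77·cos11.5° = 75.5; c'Δl = 11.86; W sinα = 15.4
Slice 3: Δl = 1.5/cos21.2° = 1.609 m; N'_3 = 106·cos21.2° = 98.8; c'Δl = 13.35; W sinα = 38.3
Slice 4: Δl = 2.3/cos35.1° = 2.811 m; N'_4 = 177·cos35.1° = 144.8; c'Δl = 23.33; W sinα = 101.8
Slice 5: Δl = 2.0/cos54.6° = 3.453 m; N'_5 = 71·cos54.6° = 41.1; c'Δl = 28.66; W sinα = 57.9
Σc'Δl = 99.6 kN/m; ΣN' = 427.2 kN/m; ΣW sinα = 211.3 kN/m
Resisting = 99.6 + 427.2·tan33.3° = 99.6 + 280.6 = 380.2 kN/m
FS = 380.2 / 211.3 = 1.799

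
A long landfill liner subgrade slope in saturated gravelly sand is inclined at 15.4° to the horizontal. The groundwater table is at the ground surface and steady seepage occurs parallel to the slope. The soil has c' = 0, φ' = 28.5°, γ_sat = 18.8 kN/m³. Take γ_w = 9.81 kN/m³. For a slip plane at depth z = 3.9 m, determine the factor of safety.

With seepage parallel to the slope and the water table at the surface, the effective normal stress on the slip plane uses the buoyant unit weight γ' = γ_sat − γ_w while the driving shear stress uses γ_sat:
FS = [c' + γ' z cos²β tanφ'] / [γ_sat z sinβ cosβ]
(For c' = 0 this reduces to FS = (γ'/γ_sat)·tanφ'/tanβ.)
γ' = 18.8 − 9.81 = 8.99 kN/m³
Numerator = 0.0 + 8.99·3.9·cos²15.4°·tan28.5° = 0.0 + 8.99·3.9·0.9295·0.5430 = 17.694 kPa
Denominator = 18.8·3.9·sin15.4°·cos15.4° = 18.8·3.9·0.2656·0.9641 = 18.771 kPa
FS = 17.694 / 18.771 = 0.943

FS = 0.94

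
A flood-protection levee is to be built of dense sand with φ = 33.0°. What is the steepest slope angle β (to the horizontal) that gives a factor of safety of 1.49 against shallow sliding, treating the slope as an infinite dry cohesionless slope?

β = 23.5°

For an infinite dry cohesionless slope FS = tanφ/tanβ, so tanβ = tanφ / FS.
tanβ = tan33.0° / 1.49 = 0.6494 / 1.49 = 0.4358
β = arctan(0.4358) = 23.55°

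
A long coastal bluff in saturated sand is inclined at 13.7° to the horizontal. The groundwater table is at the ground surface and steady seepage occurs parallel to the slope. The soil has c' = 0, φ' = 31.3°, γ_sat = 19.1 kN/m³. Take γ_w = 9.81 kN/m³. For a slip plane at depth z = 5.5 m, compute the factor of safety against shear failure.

With seepage parallel to the slope and the water table at the surface, the effective normal stress on the slip plane uses the buoyant unit weight γ' = γ_sat − γ_w while the driving shear stress uses γ_sat:
FS = [c' + γ' z cos²β tanφ'] / [γ_sat z sinβ cosβ]
(For c' = 0 this reduces to FS = (γ'/γ_sat)·tanφ'/tanβ.)
γ' = 19.1 − 9.81 = 9.29 kN/m³
Numerator = 0.0 + 9.29·5.5·cos²13.7°·tan31.3° = 0.0 + 9.29·5.5·0.9439·0.6080 = 29.324 kPa
Denominator = 19.1·5.5·sin13.7°·cos13.7° = 19.1·5.5·0.2368·0.9715 = 24.172 kPa
FS = 29.324 / 24.172 = 1.213

FS = 1.21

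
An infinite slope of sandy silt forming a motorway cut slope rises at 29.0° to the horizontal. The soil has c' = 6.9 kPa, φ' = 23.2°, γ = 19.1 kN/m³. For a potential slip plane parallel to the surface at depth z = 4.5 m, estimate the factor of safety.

FS = 0.96

For an infinite slope with a slip plane parallel to the surface (no pore pressure): FS = [c' + γz cos²β tanφ'] / [γz sinβ cosβ].
γz = 19.1·4.5 = 85.95 kN/m²
Numerator = 6.9 + 85.95·cos²29.0°·tan23.2° = 6.9 + 85.95·0.7650·0.4286 = 35.080 kPa
Denominator = 85.95·sin29.0°·cos29.0° = 85.95·0.4848·0.8746 = 36.445 kPa
FS = 35.080 / 36.445 = 0.963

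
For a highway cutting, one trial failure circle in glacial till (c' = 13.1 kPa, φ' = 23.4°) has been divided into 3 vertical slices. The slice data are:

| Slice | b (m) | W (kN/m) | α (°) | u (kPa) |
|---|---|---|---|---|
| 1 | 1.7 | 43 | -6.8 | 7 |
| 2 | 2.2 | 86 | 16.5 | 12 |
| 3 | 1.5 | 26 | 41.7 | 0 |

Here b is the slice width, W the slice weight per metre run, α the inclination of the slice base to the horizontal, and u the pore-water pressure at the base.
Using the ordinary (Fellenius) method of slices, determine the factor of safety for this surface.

FS = 3.39

Ordinary method of slices: FS = Σ[c'·Δl_i + (W_i cosα_i − u_i·Δl_i)·tanφ'] / Σ W_i sinα_i, with Δl_i = b_i / cosα_i.
Slice 1: Δl = 1.7/cos(-6.8°) = 1.712 m; N'_1 = 43·cos(-6.8°) − 7·1.712 = 30.7; c'Δl = 22.43; W sinα = -5.1
Slice 2: Δl = 2.2/cos16.5° = 2.294 m; N'_2 = 86·cos16.5° − 12·2.294 = 54.9; c'Δl = 30.06; W sinα = 24.4
Slice 3: Δl = 1.5/cos41.7° = 2.009 m; N'_3 = 26·cos41.7° − 0·2.009 = 19.4; c'Δl = 26.32; W sinα = 17.3
Σc'Δl = 78.8 kN/m; ΣN' = 105.1 kN/m; ΣW sinα = 36.6 kN/m
Resisting = 78.8 + 105.1·tan23.4° = 78.8 + 45.5 = 124.3 kN/m
FS = 124.3 / 36.6 = 3.392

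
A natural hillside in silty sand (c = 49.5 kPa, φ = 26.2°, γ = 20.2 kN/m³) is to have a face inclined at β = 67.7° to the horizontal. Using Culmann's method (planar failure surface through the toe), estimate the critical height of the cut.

Culmann's analysis gives the critical failure plane at α_cr = (β + φ)/2 = (67.7 + 26.2)/2 = 47.0°, and the critical height
H_c = (4c/γ) · sinβ cosφ / [1 − cos(β − φ)]
    = (4·49.5/20.2) · sin67.7°·cos26.2° / [1 − cos(41.5°)]
    = 9.802 · 0.9252·0.8973 / [1 − 0.7490]
    = 9.802 · 0.8302 / 0.2510
    = 32.41 m

H_c = 32.41 m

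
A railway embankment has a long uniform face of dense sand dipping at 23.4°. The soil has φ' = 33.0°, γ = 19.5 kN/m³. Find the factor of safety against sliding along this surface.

FS = 1.50

For a dry cohesionless infinite slope the factor of safety is FS = tanφ' / tanβ.
FS = tan33.0° / tan23.4° = 0.6494 / 0.4327 = 1.501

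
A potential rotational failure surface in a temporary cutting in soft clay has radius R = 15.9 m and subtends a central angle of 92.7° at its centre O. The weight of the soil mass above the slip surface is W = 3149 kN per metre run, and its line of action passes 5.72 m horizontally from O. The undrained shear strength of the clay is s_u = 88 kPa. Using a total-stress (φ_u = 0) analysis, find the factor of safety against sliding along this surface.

FS = 2.00

Taking moments about the centre O, the resisting moment is provided by the undrained shear strength acting along the arc:
Arc length L_a = R·θ = 15.9·(92.7°·π/180) = 15.9·1.6179 = 25.72 m
M_R = s_u·L_a·R = 88·25.72·15.9 = 35994.3 kN·m/m
M_D = W·d = 3149·5.72 = 18012.3 kN·m/m
FS = M_R / M_D = 35994.3 / 18012.3 = 1.998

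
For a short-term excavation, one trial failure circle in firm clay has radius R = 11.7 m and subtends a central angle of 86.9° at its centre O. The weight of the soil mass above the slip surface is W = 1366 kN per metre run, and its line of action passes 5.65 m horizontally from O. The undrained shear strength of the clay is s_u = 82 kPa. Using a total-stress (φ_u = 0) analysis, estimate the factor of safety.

FS = 2.21

Taking moments about the centre O, the resisting moment is provided by the undrained shear strength acting along the arc:
Arc length L_a = R·θ = 11.7·(86.9°·π/180) = 11.7·1.5167 = 17.75 m
M_R = s_u·L_a·R = 82·17.75·11.7 = 17024.8 kN·m/m
M_D = W·d = 1366·5.65 = 7717.9 kN·m/m
FS = M_R / M_D = 17024.8 / 7717.9 = 2.206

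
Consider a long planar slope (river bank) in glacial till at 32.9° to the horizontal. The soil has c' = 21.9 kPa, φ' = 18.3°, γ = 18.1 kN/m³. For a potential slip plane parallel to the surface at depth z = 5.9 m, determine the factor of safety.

For an infinite slope with a slip plane parallel to the surface (no pore pressure): FS = [c' + γz cos²β tanφ'] / [γz sinβ cosβ].
γz = 18.1·5.9 = 106.79 kN/m²
Numerator = 21.9 + 106.79·cos²32.9°·tan18.3° = 21.9 + 106.79·0.7050·0.3307 = 46.797 kPa
Denominator = 106.79·sin32.9°·cos32.9° = 106.79·0.5432·0.8396 = 48.703 kPa
FS = 46.797 / 48.703 = 0.961

FS = 0.96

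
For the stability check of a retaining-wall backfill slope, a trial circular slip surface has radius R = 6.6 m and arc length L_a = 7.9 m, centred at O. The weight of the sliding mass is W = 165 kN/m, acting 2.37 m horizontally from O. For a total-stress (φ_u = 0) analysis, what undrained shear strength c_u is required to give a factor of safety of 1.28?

c_u = 9.6 kPa

FS = c_u·L_a·R / (W·d), so c_u = FS·W·d / (L_a·R).
c_u = 1.28·165·2.37 / (7.90·6.6) = 500.5 / 52.14 = 9.60 kPa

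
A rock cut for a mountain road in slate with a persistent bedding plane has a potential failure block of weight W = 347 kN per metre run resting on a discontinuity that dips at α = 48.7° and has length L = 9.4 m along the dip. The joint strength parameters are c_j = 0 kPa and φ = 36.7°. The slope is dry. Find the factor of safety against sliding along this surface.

FS = 0.65

Resolving the block weight along and normal to the plane and applying the Mohr–Coulomb strength on the joint:
N' = W cosα = 347·cos48.7° = 229.0 kN/m
Driving force T = W sinα = 347·sin48.7° = 260.7 kN/m
Resisting force R = c_j·L + N'·tanφ = 0·9.4 + 229.0·tan36.7° = 0.0 + 170.7 = 170.7 kN/m
FS = R / T = 170.7 / 260.7 = 0.655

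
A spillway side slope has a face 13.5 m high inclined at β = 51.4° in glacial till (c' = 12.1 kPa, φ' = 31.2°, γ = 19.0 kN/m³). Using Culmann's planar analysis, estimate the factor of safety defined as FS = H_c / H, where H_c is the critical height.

H_c = (4c'/γ) · sinβ cosφ' / [1 − cos(β − φ')]
    = (4·12.1/19.0) · sin51.4°·cos31.2° / [1 − cos20.2°]
    = 2.547 · 0.6685 / 0.0615 = 27.69 m
FS = H_c / H = 27.69 / 13.5 = 2.051

FS = 2.05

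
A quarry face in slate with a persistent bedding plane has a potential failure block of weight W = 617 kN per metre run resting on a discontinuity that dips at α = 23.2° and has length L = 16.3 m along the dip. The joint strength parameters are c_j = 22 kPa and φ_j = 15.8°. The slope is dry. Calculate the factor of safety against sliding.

FS = 2.14

Resolving the block weight along and normal to the plane and applying the Mohr–Coulomb strength on the joint:
N' = W cosα = 617·cos23.2° = 567.1 kN/m
Driving force T = W sinα = 617·sin23.2° = 243.1 kN/m
Resisting force R = c_j·L + N'·tanφ_j = 22·16.3 + 567.1·tan15.8° = 358.6 + 160.5 = 519.1 kN/m
FS = R / T = 519.1 / 243.1 = 2.136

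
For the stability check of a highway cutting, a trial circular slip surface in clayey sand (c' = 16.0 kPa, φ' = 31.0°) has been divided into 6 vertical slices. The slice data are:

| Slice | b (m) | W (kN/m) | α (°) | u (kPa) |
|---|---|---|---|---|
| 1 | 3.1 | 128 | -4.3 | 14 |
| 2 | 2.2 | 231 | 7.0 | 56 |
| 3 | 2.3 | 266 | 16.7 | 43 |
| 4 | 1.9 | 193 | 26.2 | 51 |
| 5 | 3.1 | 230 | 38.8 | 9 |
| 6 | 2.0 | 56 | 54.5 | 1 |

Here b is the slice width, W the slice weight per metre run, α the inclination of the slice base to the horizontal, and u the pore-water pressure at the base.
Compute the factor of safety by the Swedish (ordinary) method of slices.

FS = 1.69

Ordinary method of slices: FS = Σ[c'·Δl_i + (W_i cosα_i − u_i·Δl_i)·tanφ'] / Σ W_i sinα_i, with Δl_i = b_i / cosα_i.
Slice 1: Δl = 3.1/cos(-4.3°) = 3.109 m; N'_1 = 128·cos(-4.3°) − 14·3.109 = 84.1; c'Δl = 49.74; W sinα = -9.6
Slice 2: Δl = 2.2/cos7.0° = 2.217 m; N'_2 = 231·cos7.0° − 56·2.217 = 105.2; c'Δl = 35.46; W sinα = 28.2
Slice 3: Δl = 2.3/cos16.7° = 2.401 m; N'_3 = 266·cos16.7° − 43·2.401 = 151.5; c'Δl = 38.42; W sinα = 76.4
Slice 4: Δl = 1.9/cos26.2° = 2.118 m; N'_4 = 193·cos26.2° − 51·2.118 = 65.2; c'Δl = 33.88; W sinα = 85.2
Slice 5: Δl = 3.1/cos38.8° = 3.978 m; N'_5 = 230·cos38.8° − 9·3.978 = 143.4; c'Δl = 63.64; W sinα = 144.1
Slice 6: Δl = 2.0/cos54.5° = 3.444 m; N'_6 = 56·cos54.5° − 1·3.444 = 29.1; c'Δl = 55.11; W sinα = 45.6
Σc'Δl = 276.3 kN/m; ΣN' = 578.5 kN/m; ΣW sinα = 369.9 kN/m
Resisting = 276.3 + 578.5·tan31.0° = 276.3 + 347.6 = 623.8 kN/m
FS = 623.8 / 369.9 = 1.686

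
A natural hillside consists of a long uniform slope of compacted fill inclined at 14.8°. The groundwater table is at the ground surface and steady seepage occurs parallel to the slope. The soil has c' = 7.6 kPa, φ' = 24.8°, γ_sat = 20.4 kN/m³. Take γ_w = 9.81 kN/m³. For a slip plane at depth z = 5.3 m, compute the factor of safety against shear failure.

FS = 1.19

With seepage parallel to the slope and the water table at the surface, the effective normal stress on the slip plane uses the buoyant unit weight γ' = γ_sat − γ_w while the driving shear stress uses γ_sat:
FS = [c' + γ' z cos²β tanφ'] / [γ_sat z sinβ cosβ]
γ' = 20.4 − 9.81 = 10.59 kN/m³
Numerator = 7.6 + 10.59·5.3·cos²14.8°·tan24.8° = 7.6 + 10.59·5.3·0.9347·0.4621 = 31.842 kPa
Denominator = 20.4·5.3·sin14.8°·cos14.8° = 20.4·5.3·0.2554·0.9668 = 26.702 kPa
FS = 31.842 / 26.702 = 1.192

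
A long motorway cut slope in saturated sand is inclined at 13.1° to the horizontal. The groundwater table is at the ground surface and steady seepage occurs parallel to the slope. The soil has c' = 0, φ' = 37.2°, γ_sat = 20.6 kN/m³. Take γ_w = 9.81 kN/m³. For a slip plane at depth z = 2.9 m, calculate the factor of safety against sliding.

With seepage parallel to the slope and the water table at the surface, the effective normal stress on the slip plane uses the buoyant unit weight γ' = γ_sat − γ_w while the driving shear stress uses γ_sat:
FS = [c' + γ' z cos²β tanφ'] / [γ_sat z sinβ cosβ]
(For c' = 0 this reduces to FS = (γ'/γ_sat)·tanφ'/tanβ.)
γ' = 20.6 − 9.81 = 10.79 kN/m³
Numerator = 0.0 + 10.79·2.9·cos²13.1°·tan37.2° = 0.0 + 10.79·2.9·0.9486·0.7590 = 22.531 kPa
Denominator = 20.6·2.9·sin13.1°·cos13.1° = 20.6·2.9·0.2267·0.9740 = 13.188 kPa
FS = 22.531 / 13.188 = 1.708

FS = 1.71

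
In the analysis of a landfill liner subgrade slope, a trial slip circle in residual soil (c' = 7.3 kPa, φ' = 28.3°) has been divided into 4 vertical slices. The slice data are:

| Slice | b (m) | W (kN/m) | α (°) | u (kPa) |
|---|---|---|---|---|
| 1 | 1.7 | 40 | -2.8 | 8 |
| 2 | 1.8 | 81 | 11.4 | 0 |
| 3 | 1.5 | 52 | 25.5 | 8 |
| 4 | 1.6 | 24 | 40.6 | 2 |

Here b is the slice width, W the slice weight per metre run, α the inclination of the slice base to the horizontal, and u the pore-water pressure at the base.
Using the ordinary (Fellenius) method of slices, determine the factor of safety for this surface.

FS = 2.61

Ordinary method of slices: FS = Σ[c'·Δl_i + (W_i cosα_i − u_i·Δl_i)·tanφ'] / Σ W_i sinα_i, with Δl_i = b_i / cosα_i.
Slice 1: Δl = 1.7/cos(-2.8°) = 1.702 m; N'_1 = 40·cos(-2.8°) − 8·1.702 = 26.3; c'Δl = 12.42; W sinα = -2.0
Slice 2: Δl = 1.8/cos11.4° = 1.836 m; N'_2 = 81·cos11.4° − 0·1.836 = 79.4; c'Δl = 13.40; W sinα = 16.0
Slice 3: Δl = 1.5/cos25.5° = 1.662 m; N'_3 = 52·cos25.5° − 8·1.662 = 33.6; c'Δl = 12.13; W sinα = 22.4
Slice 4: Δl = 1.6/cos40.6° = 2.107 m; N'_4 = 24·cos40.6° − 2·2.107 = 14.0; c'Δl = 15.38; W sinα = 15.6
Σc'Δl = 53.3 kN/m; ΣN' = 153.4 kN/m; ΣW sinα = 52.1 kN/m
Resisting = 53.3 + 153.4·tan28.3° = 53.3 + 82.6 = 135.9 kN/m
FS = 135.9 / 52.1 = 2.611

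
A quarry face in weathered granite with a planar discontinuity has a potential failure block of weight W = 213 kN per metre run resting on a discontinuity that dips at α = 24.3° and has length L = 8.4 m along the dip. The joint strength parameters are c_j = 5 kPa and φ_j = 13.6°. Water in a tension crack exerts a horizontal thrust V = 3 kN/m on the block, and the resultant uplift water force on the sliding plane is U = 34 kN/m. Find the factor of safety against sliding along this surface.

FS = 0.89

Resolving the block weight along and normal to the plane and applying the Mohr–Coulomb strength on the joint:
N' = W cosα − U − V sinα = 213·cos24.3° − 34 − 3·sin24.3° = 158.9 kN/m
Driving force T = W sinα + V cosα = 213·sin24.3° + 3·cos24.3° = 90.4 kN/m
Resisting force R = c_j·L + N'·tanφ_j = 5·8.4 + 158.9·tan13.6° = 42.0 + 38.4 = 80.4 kN/m
FS = R / T = 80.4 / 90.4 = 0.890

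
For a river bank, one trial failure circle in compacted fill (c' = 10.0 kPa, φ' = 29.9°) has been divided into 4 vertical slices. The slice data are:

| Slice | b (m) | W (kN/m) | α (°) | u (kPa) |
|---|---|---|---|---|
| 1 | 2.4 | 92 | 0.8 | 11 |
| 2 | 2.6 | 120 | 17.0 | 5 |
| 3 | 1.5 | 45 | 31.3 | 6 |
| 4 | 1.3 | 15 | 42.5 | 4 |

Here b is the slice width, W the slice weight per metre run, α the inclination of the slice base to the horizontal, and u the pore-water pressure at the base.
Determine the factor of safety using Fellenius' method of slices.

FS = 2.87

Ordinary method of slices: FS = Σ[c'·Δl_i + (W_i cosα_i − u_i·Δl_i)·tanφ'] / Σ W_i sinα_i, with Δl_i = b_i / cosα_i.
Slice 1: Δl = 2.4/cos0.8° = 2.400 m; N'_1 = 92·cos0.8° − 11·2.400 = 65.6; c'Δl = 24.00; W sinα = 1.3
Slice 2: Δl = 2.6/cos17.0° = 2.719 m; N'_2 = 120·cos17.0° − 5·2.719 = 101.2; c'Δl = 27.19; W sinα = 35.1
Slice 3: Δl = 1.5/cos31.3° = 1.755 m; N'_3 = 45·cos31.3° − 6·1.755 = 27.9; c'Δl = 17.55; W sinα = 23.4
Slice 4: Δl = 1.3/cos42.5° = 1.763 m; N'_4 = 15·cos42.5° − 4·1.763 = 4.0; c'Δl = 17.63; W sinα = 10.1
Σc'Δl = 86.4 kN/m; ΣN' = 198.7 kN/m; ΣW sinα = 69.9 kN/m
Resisting = 86.4 + 198.7·tan29.9° = 86.4 + 114.2 = 200.6 kN/m
FS = 200.6 / 69.9 = 2.871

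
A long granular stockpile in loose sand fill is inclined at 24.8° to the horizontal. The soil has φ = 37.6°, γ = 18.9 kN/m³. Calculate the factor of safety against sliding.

For a dry cohesionless infinite slope the factor of safety is FS = tanφ / tanβ.
FS = tan37.6° / tan24.8° = 0.7701 / 0.4621 = 1.667

FS = 1.67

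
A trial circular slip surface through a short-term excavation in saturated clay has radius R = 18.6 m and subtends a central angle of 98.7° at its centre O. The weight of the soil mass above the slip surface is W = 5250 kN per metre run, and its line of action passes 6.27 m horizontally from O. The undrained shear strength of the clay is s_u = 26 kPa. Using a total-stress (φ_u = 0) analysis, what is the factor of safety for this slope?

FS = 0.47

Taking moments about the centre O, the resisting moment is provided by the undrained shear strength acting along the arc:
Arc length L_a = R·θ = 18.6·(98.7°·π/180) = 18.6·1.7226 = 32.04 m
M_R = s_u·L_a·R = 26·32.04·18.6 = 15495.1 kN·m/m
M_D = W·d = 5250·6.27 = 32917.5 kN·m/m
FS = M_R / M_D = 15495.1 / 32917.5 = 0.471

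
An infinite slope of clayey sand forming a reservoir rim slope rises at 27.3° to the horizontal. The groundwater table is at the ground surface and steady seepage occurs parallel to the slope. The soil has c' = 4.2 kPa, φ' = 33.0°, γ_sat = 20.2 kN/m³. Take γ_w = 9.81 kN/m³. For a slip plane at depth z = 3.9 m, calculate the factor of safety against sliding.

FS = 0.78

With seepage parallel to the slope and the water table at the surface, the effective normal stress on the slip plane uses the buoyant unit weight γ' = γ_sat − γ_w while the driving shear stress uses γ_sat:
FS = [c' + γ' z cos²β tanφ'] / [γ_sat z sinβ cosβ]
γ' = 20.2 − 9.81 = 10.39 kN/m³
Numerator = 4.2 + 10.39·3.9·cos²27.3°·tan33.0° = 4.2 + 10.39·3.9·0.7896·0.6494 = 24.979 kPa
Denominator = 20.2·3.9·sin27.3°·cos27.3° = 20.2·3.9·0.4586·0.8886 = 32.108 kPa
FS = 24.979 / 32.108 = 0.778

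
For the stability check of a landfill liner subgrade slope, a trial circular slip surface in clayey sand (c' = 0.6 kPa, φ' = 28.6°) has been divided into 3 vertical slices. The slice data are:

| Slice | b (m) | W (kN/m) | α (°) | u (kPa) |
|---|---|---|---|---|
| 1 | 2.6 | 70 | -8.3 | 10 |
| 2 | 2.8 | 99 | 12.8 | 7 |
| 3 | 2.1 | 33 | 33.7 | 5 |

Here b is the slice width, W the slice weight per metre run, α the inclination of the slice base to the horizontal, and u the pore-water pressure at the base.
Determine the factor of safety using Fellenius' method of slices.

Ordinary method of slices: FS = Σ[c'·Δl_i + (W_i cosα_i − u_i·Δl_i)·tanφ'] / Σ W_i sinα_i, with Δl_i = b_i / cosα_i.
Slice 1: Δl = 2.6/cos(-8.3°) = 2.628 m; N'_1 = 70·cos(-8.3°) − 10·2.628 = 43.0; c'Δl = 1.58; W sinα = -10.1
Slice 2: Δl = 2.8/cos12.8° = 2.871 m; N'_2 = 99·cos12.8° − 7·2.871 = 76.4; c'Δl = 1.72; W sinα = 21.9
Slice 3: Δl = 2.1/cos33.7° = 2.524 m; N'_3 = 33·cos33.7° − 5·2.524 = 14.8; c'Δl = 1.51; W sinα = 18.3
Σc'Δl = 4.8 kN/m; ΣN' = 134.3 kN/m; ΣW sinα = 30.1 kN/m
Resisting = 4.8 + 134.3·tan28.6° = 4.8 + 73.2 = 78.0 kN/m
FS = 78.0 / 30.1 = 2.589

FS = 2.59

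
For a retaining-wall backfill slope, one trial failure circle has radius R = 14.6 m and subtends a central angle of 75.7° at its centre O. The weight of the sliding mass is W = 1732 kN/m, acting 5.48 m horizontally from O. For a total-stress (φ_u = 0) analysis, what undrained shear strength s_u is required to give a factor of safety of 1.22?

FS = s_u·L_a·R / (W·d), so s_u = FS·W·d / (L_a·R).
Arc length L_a = R·θ = 14.6·(75.7°·π/180) = 14.6·1.3212 = 19.29 m
s_u = 1.22·1732·5.48 / (19.29·14.6) = 11579.5 / 281.63 = 41.12 kPa

s_u = 41.1 kPa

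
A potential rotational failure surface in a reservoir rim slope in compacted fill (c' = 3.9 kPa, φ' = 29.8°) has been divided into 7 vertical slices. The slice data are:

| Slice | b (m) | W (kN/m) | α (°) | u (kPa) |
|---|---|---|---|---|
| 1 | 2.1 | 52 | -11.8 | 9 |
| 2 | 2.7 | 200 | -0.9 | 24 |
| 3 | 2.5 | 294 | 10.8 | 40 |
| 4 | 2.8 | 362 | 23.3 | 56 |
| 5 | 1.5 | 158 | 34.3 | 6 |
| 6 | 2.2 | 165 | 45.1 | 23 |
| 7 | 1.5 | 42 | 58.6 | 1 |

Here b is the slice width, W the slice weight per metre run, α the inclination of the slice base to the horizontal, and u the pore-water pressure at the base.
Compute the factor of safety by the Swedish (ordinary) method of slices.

Ordinary method of slices: FS = Σ[c'·Δl_i + (W_i cosα_i − u_i·Δl_i)·tanφ'] / Σ W_i sinα_i, with Δl_i = b_i / cosα_i.
Slice 1: Δl = 2.1/cos(-11.8°) = 2.145 m; N'_1 = 52·cos(-11.8°) − 9·2.145 = 31.6; c'Δl = 8.37; W sinα = -10.6
Slice 2: Δl = 2.7/cos(-0.9°) = 2.700 m; N'_2 = 200·cos(-0.9°) − 24·2.700 = 135.2; c'Δl = 10.53; W sinα = -3.1
Slice 3: Δl = 2.5/cos10.8° = 2.545 m; N'_3 = 294·cos10.8° − 40·2.545 = 187.0; c'Δl = 9.93; W sinα = 55.1
Slice 4: Δl = 2.8/cos23.3° = 3.049 m; N'_4 = 362·cos23.3° − 56·3.049 = 161.8; c'Δl = 11.89; W sinα = 143.2
Slice 5: Δl = 1.5/cos34.3° = 1.816 m; N'_5 = 158·cos34.3° − 6·1.816 = 119.6; c'Δl = 7.08; W sinα = 89.0
Slice 6: Δl = 2.2/cos45.1° = 3.117 m; N'_6 = 165·cos45.1° − 23·3.117 = 44.8; c'Δl = 12.16; W sinα = 116.9
Slice 7: Δl = 1.5/cos58.6° = 2.879 m; N'_7 = 42·cos58.6° − 1·2.879 = 19.0; c'Δl = 11.23; W sinα = 35.8
Σc'Δl = 71.2 kN/m; ΣN' = 698.9 kN/m; ΣW sinα = 426.3 kN/m
Resisting = 71.2 + 698.9·tan29.8° = 71.2 + 400.3 = 471.5 kN/m
FS = 471.5 / 426.3 = 1.106

FS = 1.11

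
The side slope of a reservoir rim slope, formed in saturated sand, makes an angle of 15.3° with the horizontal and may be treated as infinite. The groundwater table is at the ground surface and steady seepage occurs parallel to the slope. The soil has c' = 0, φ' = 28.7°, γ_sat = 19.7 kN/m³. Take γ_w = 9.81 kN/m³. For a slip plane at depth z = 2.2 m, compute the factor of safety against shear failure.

FS = 1.00

With seepage parallel to the slope and the water table at the surface, the effective normal stress on the slip plane uses the buoyant unit weight γ' = γ_sat − γ_w while the driving shear stress uses γ_sat:
FS = [c' + γ' z cos²β tanφ'] / [γ_sat z sinβ cosβ]
(For c' = 0 this reduces to FS = (γ'/γ_sat)·tanφ'/tanβ.)
γ' = 19.7 − 9.81 = 9.89 kN/m³
Numerator = 0.0 + 9.89·2.2·cos²15.3°·tan28.7° = 0.0 + 9.89·2.2·0.9304·0.5475 = 11.083 kPa
Denominator = 19.7·2.2·sin15.3°·cos15.3° = 19.7·2.2·0.2639·0.9646 = 11.031 kPa
FS = 11.083 / 11.031 = 1.005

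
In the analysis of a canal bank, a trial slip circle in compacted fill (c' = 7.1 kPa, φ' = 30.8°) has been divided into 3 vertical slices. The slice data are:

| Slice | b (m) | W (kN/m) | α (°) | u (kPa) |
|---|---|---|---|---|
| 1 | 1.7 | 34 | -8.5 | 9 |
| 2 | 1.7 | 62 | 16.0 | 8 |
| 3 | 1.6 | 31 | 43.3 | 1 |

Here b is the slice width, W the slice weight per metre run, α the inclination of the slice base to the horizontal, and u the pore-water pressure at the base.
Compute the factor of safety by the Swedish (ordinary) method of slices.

Ordinary method of slices: FS = Σ[c'·Δl_i + (W_i cosα_i − u_i·Δl_i)·tanφ'] / Σ W_i sinα_i, with Δl_i = b_i / cosα_i.
Slice 1: Δl = 1.7/cos(-8.5°) = 1.719 m; N'_1 = 34·cos(-8.5°) − 9·1.719 = 18.2; c'Δl = 12.20; W sinα = -5.0
Slice 2: Δl = 1.7/cos16.0° = 1.769 m; N'_2 = 62·cos16.0° − 8·1.769 = 45.5; c'Δl = 12.56; W sinα = 17.1
Slice 3: Δl = 1.6/cos43.3° = 2.198 m; N'_3 = 31·cos43.3° − 1·2.198 = 20.4; c'Δl = 15.61; W sinα = 21.3
Σc'Δl = 40.4 kN/m; ΣN' = 84.0 kN/m; ΣW sinα = 33.3 kN/m
Resisting = 40.4 + 84.0·tan30.8° = 40.4 + 50.1 = 90.4 kN/m
FS = 90.4 / 33.3 = 2.713

FS = 2.71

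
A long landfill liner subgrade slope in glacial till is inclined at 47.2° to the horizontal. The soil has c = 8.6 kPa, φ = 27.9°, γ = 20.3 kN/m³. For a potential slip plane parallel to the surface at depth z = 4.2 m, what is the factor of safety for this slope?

FS = 0.69

For an infinite slope with a slip plane parallel to the surface (no pore pressure): FS = [c + γz cos²β tanφ] / [γz sinβ cosβ].
γz = 20.3·4.2 = 85.26 kN/m²
Numerator = 8.6 + 85.26·cos²47.2°·tan27.9° = 8.6 + 85.26·0.4616·0.5295 = 29.440 kPa
Denominator = 85.26·sin47.2°·cos47.2° = 85.26·0.7337·0.6794 = 42.504 kPa
FS = 29.440 / 42.504 = 0.693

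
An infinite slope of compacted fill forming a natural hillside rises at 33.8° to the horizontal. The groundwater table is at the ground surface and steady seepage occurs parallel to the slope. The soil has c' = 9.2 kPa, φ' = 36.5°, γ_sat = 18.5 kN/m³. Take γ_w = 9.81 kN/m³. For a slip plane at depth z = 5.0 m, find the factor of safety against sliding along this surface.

With seepage parallel to the slope and the water table at the surface, the effective normal stress on the slip plane uses the buoyant unit weight γ' = γ_sat − γ_w while the driving shear stress uses γ_sat:
FS = [c' + γ' z cos²β tanφ'] / [γ_sat z sinβ cosβ]
γ' = 18.5 − 9.81 = 8.69 kN/m³
Numerator = 9.2 + 8.69·5.0·cos²33.8°·tan36.5° = 9.2 + 8.69·5.0·0.6905·0.7400 = 31.402 kPa
Denominator = 18.5·5.0·sin33.8°·cos33.8° = 18.5·5.0·0.5563·0.8310 = 42.760 kPa
FS = 31.402 / 42.760 = 0.734

FS = 0.73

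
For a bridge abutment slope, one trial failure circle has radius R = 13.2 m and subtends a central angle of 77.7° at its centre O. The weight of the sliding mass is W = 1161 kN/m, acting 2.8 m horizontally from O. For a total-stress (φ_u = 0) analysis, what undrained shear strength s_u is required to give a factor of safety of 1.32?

FS = s_u·L_a·R / (W·d), so s_u = FS·W·d / (L_a·R).
Arc length L_a = R·θ = 13.2·(77.7°·π/180) = 13.2·1.3561 = 17.90 m
s_u = 1.32·1161·2.8 / (17.90·13.2) = 4291.1 / 236.29 = 18.16 kPa

s_u = 18.2 kPa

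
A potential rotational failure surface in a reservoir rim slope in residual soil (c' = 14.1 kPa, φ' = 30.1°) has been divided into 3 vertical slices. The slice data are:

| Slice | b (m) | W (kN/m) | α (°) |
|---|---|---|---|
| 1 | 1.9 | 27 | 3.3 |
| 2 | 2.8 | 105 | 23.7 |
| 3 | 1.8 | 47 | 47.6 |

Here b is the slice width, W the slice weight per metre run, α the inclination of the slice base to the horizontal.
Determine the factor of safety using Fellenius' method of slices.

Ordinary method of slices: FS = Σ[c'·Δl_i + (W_i cosα_i)·tanφ'] / Σ W_i sinα_i, with Δl_i = b_i / cosα_i.
Slice 1: Δl = 1.9/cos3.3° = 1.903 m; N'_1 = 27·cos3.3° = 27.0; c'Δl = 26.83; W sinα = 1.6
Slice 2: Δl = 2.8/cos23.7° = 3.058 m; N'_2 = 105·cos23.7° = 96.1; c'Δl = 43.12; W sinα = 42.2
Slice 3: Δl = 1.8/cos47.6° = 2.669 m; N'_3 = 47·cos47.6° = 31.7; c'Δl = 37.64; W sinα = 34.7
Σc'Δl = 107.6 kN/m; ΣN' = 154.8 kN/m; ΣW sinα = 78.5 kN/m
Resisting = 107.6 + 154.8·tan30.1° = 107.6 + 89.7 = 197.3 kN/m
FS = 197.3 / 78.5 = 2.515

FS = 2.51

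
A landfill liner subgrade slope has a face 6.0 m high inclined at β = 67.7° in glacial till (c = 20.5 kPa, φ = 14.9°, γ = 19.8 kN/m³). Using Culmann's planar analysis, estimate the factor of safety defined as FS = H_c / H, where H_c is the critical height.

H_c = (4c/γ) · sinβ cosφ / [1 − cos(β − φ)]
    = (4·20.5/19.8) · sin67.7°·cos14.9° / [1 − cos52.8°]
    = 4.141 · 0.8941 / 0.3954 = 9.36 m
FS = H_c / H = 9.36 / 6.0 = 1.561

FS = 1.56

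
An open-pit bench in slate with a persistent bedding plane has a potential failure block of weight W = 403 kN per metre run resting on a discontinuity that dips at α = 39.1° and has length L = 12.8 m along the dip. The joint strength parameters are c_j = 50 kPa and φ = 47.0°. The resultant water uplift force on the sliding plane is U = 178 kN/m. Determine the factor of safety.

FS = 3.09

Resolving the block weight along and normal to the plane and applying the Mohr–Coulomb strength on the joint:
N' = W cosα − U = 403·cos39.1° − 178 = 134.7 kN/m
Driving force T = W sinα = 403·sin39.1° = 254.2 kN/m
Resisting force R = c_j·L + N'·tanφ = 50·12.8 + 134.7·tan47.0° = 640.0 + 144.5 = 784.5 kN/m
FS = R / T = 784.5 / 254.2 = 3.087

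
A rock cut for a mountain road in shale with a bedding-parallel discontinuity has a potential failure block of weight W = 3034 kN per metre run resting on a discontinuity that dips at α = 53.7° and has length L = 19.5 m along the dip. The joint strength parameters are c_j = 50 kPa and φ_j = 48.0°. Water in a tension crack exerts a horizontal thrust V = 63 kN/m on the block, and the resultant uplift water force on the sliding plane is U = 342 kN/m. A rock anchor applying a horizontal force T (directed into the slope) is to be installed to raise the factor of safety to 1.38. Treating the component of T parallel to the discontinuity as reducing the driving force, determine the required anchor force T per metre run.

Resolving forces along and normal to the sliding plane, with the horizontal anchor force T adding T·sinα to the effective normal force and T·cosα acting up the plane against the driving force:
FS = [c_jL + (W cosα − U − V sinα + T sinα) tanφ_j] / [W sinα + V cosα − T cosα]
Without the anchor: N' = 1403.4 kN/m, driving T_d = 2482.5 kN/m, resisting R = 50·19.5 + 1403.4·tan48.0° = 2533.6 kN/m, FS = 1.02.
Setting FS = 1.38 and solving for T:
1.38·(2482.5 − T cos53.7°) = 2533.6 + T sin53.7°·tan48.0°
T·(sin53.7°·tan48.0° + 1.38·cos53.7°) = 1.38·2482.5 − 2533.6
T·(0.8059·1.1106 + 1.38·0.5920) = 3425.8 − 2533.6 = 892.2
T·1.7121 = 892.2
T = 521.1 kN/m

T = 521 kN/m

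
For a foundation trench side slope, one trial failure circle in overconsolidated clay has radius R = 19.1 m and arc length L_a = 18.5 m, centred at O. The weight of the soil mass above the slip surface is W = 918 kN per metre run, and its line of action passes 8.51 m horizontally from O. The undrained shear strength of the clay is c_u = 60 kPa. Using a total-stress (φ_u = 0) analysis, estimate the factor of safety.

Taking moments about the centre O, the resisting moment is provided by the undrained shear strength acting along the arc:
M_R = c_u·L_a·R = 60·18.50·19.1 = 21201.0 kN·m/m
M_D = W·d = 918·8.51 = 7812.2 kN·m/m
FS = M_R / M_D = 21201.0 / 7812.2 = 2.714

FS = 2.71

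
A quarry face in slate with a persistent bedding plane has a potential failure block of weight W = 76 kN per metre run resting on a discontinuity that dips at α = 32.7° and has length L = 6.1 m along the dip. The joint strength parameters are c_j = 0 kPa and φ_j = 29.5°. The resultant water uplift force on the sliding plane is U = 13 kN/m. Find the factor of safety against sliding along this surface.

FS = 0.70

Resolving the block weight along and normal to the plane and applying the Mohr–Coulomb strength on the joint:
N' = W cosα − U = 76·cos32.7° − 13 = 51.0 kN/m
Driving force T = W sinα = 76·sin32.7° = 41.1 kN/m
Resisting force R = c_j·L + N'·tanφ_j = 0·6.1 + 51.0·tan29.5° = 0.0 + 28.8 = 28.8 kN/m
FS = R / T = 28.8 / 41.1 = 0.702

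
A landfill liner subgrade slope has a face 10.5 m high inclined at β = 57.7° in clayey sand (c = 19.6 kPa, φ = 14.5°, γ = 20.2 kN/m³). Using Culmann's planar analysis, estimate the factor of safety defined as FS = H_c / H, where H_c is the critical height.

H_c = (4c/γ) · sinβ cosφ / [1 − cos(β − φ)]
    = (4·19.6/20.2) · sin57.7°·cos14.5° / [1 − cos43.2°]
    = 3.881 · 0.8183 / 0.2710 = 11.72 m
FS = H_c / H = 11.72 / 10.5 = 1.116

FS = 1.12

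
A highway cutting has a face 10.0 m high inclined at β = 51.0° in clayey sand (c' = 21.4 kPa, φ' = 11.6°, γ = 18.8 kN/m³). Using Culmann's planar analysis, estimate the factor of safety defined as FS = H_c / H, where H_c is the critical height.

FS = 1.53

H_c = (4c'/γ) · sinβ cosφ' / [1 − cos(β − φ')]
    = (4·21.4/18.8) · sin51.0°·cos11.6° / [1 − cos39.4°]
    = 4.553 · 0.7613 / 0.2273 = 15.25 m
FS = H_c / H = 15.25 / 10.0 = 1.525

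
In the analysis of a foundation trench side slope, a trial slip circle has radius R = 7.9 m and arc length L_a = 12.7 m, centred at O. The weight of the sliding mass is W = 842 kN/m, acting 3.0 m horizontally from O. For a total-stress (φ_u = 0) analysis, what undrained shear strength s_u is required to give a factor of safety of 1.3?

s_u = 32.7 kPa

FS = s_u·L_a·R / (W·d), so s_u = FS·W·d / (L_a·R).
s_u = 1.3·842·3.0 / (12.70·7.9) = 3283.8 / 100.33 = 32.73 kPa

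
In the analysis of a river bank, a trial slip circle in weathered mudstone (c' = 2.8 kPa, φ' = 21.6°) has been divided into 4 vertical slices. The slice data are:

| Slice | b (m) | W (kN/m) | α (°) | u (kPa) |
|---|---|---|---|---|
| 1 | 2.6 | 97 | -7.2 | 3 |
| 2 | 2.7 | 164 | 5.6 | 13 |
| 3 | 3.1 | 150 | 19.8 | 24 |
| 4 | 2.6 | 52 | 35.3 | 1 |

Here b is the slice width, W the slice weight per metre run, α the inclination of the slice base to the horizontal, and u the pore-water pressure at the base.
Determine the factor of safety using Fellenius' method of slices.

Ordinary method of slices: FS = Σ[c'·Δl_i + (W_i cosα_i − u_i·Δl_i)·tanφ'] / Σ W_i sinα_i, with Δl_i = b_i / cosα_i.
Slice 1: Δl = 2.6/cos(-7.2°) = 2.621 m; N'_1 = 97·cos(-7.2°) − 3·2.621 = 88.4; c'Δl = 7.34; W sinα = -12.2
Slice 2: Δl = 2.7/cos5.6° = 2.713 m; N'_2 = 164·cos5.6° − 13·2.713 = 127.9; c'Δl = 7.60; W sinα = 16.0
Slice 3: Δl = 3.1/cos19.8° = 3.295 m; N'_3 = 150·cos19.8° − 24·3.295 = 62.1; c'Δl = 9.23; W sinα = 50.8
Slice 4: Δl = 2.6/cos35.3° = 3.186 m; N'_4 = 52·cos35.3° − 1·3.186 = 39.3; c'Δl = 8.92; W sinα = 30.0
Σc'Δl = 33.1 kN/m; ΣN' = 317.6 kN/m; ΣW sinα = 84.7 kN/m
Resisting = 33.1 + 317.6·tan21.6° = 33.1 + 125.8 = 158.8 kN/m
FS = 158.8 / 84.7 = 1.875

FS = 1.88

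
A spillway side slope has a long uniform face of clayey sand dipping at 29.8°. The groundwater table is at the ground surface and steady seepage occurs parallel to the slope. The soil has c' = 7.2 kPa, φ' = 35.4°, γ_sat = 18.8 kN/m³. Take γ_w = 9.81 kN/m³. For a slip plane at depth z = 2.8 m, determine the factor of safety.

With seepage parallel to the slope and the water table at the surface, the effective normal stress on the slip plane uses the buoyant unit weight γ' = γ_sat − γ_w while the driving shear stress uses γ_sat:
FS = [c' + γ' z cos²β tanφ'] / [γ_sat z sinβ cosβ]
γ' = 18.8 − 9.81 = 8.99 kN/m³
Numerator = 7.2 + 8.99·2.8·cos²29.8°·tan35.4° = 7.2 + 8.99·2.8·0.7530·0.7107 = 20.671 kPa
Denominator = 18.8·2.8·sin29.8°·cos29.8° = 18.8·2.8·0.4970·0.8678 = 22.701 kPa
FS = 20.671 / 22.701 = 0.911

FS = 0.91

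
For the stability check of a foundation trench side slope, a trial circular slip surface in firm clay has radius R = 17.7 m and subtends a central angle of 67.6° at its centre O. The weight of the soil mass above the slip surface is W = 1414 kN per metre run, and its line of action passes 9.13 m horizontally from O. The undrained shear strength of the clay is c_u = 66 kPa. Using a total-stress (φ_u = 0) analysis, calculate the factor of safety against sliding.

Taking moments about the centre O, the resisting moment is provided by the undrained shear strength acting along the arc:
Arc length L_a = R·θ = 17.7·(67.6°·π/180) = 17.7·1.1798 = 20.88 m
M_R = c_u·L_a·R = 66·20.88·17.7 = 24395.8 kN·m/m
M_D = W·d = 1414·9.13 = 12909.8 kN·m/m
FS = M_R / M_D = 24395.8 / 12909.8 = 1.890

FS = 1.89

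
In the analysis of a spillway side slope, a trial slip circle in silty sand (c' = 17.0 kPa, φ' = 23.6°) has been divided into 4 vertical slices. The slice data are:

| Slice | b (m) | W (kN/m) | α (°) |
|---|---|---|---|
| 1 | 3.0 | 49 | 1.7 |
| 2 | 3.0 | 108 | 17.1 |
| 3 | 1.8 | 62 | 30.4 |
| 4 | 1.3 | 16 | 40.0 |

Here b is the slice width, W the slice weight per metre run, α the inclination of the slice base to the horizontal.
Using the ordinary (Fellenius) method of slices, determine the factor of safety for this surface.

FS = 3.53

Ordinary method of slices: FS = Σ[c'·Δl_i + (W_i cosα_i)·tanφ'] / Σ W_i sinα_i, with Δl_i = b_i / cosα_i.
Slice 1: Δl = 3.0/cos1.7° = 3.001 m; N'_1 = 49·cos1.7° = 49.0; c'Δl = 51.02; W sinα = 1.5
Slice 2: Δl = 3.0/cos17.1° = 3.139 m; N'_2 = 108·cos17.1° = 103.2; c'Δl = 53.36; W sinα = 31.8
Slice 3: Δl = 1.8/cos30.4° = 2.087 m; N'_3 = 62·cos30.4° = 53.5; c'Δl = 35.48; W sinα = 31.4
Slice 4: Δl = 1.3/cos40.0° = 1.697 m; N'_4 = 16·cos40.0° = 12.3; c'Δl = 28.85; W sinα = 10.3
Σc'Δl = 168.7 kN/m; ΣN' = 217.9 kN/m; ΣW sinα = 74.9 kN/m
Resisting = 168.7 + 217.9·tan23.6° = 168.7 + 95.2 = 263.9 kN/m
FS = 263.9 / 74.9 = 3.525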